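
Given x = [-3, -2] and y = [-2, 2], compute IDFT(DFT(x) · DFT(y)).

(x ⊛ y)[n] = Σ(m=0 to 1) x[m] · y[(n-m) mod 2]

Computing each output sample:
(x ⊛ y)[0] = 2
(x ⊛ y)[1] = -2

x ⊛ y = [2, -2]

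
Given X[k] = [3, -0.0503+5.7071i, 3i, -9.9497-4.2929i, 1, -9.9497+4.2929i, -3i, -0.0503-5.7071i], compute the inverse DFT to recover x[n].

x[n] = (1/8) Σ(k=0 to 7) X[k] · e^(2πikn/8)

Computing each x[n]:
x[0] = -2
x[1] = 1
x[2] = -2
x[3] = -1
x[4] = 3
x[5] = -2
x[6] = 3
x[7] = 3

x = [-2, 1, -2, -1, 3, -2, 3, 3]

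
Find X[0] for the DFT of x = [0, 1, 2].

X[0] = Σ(n=0 to 2) x[n] · ω_3^0 = Σ x[n]
= (0) + (1) + (2)

X[0] = 3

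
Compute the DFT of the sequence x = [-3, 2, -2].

X[k] = Σ(n=0 to 2) x[n] · ω_3^(nk)
where ω_3 = e^(-2πi/3)

Computing each X[k]:
X[0] = -3
X[1] = -3.0000-3.4641i
X[2] = -3.0000+3.4641i

X = [-3, -3.0000-3.4641i, -3.0000+3.4641i]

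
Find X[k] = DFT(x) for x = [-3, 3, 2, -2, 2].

X[k] = Σ(n=0 to 4) x[n] · ω_5^(nk)
where ω_5 = e^(-2πi/5)

Computing each X[k]:
X[0] = 2
X[1] = -1.4549-3.3022i
X[2] = -7.0451+3.2164i
X[3] = -7.0451-3.2164i
X[4] = -1.4549+3.3022i

X = [2, -1.4549-3.3022i, -7.0451+3.2164i, -7.0451-3.2164i, -1.4549+3.3022i]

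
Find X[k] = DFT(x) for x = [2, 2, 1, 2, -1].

X[k] = Σ(n=0 to 4) x[n] · ω_5^(nk)
where ω_5 = e^(-2πi/5)

Computing each X[k]:
X[0] = 6
X[1] = -0.1180-2.2654i
X[2] = 2.1180-2.7144i
X[3] = 2.1180+2.7144i
X[4] = -0.1180+2.2654i

X = [6, -0.1180-2.2654i, 2.1180-2.7144i, 2.1180+2.7144i, -0.1180+2.2654i]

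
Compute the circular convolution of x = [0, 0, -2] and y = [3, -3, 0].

(x ⊛ y)[n] = Σ(m=0 to 2) x[m] · y[(n-m) mod 3]

Computing each output sample:
(x ⊛ y)[0] = 6
(x ⊛ y)[1] = 0
(x ⊛ y)[2] = -6

x ⊛ y = [6, 0, -6]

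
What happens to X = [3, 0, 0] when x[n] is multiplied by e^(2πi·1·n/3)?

Modulation property: DFT(ω_3^(-1n)·x[n]) = X[(k-1) mod 3], so circularly shift X by 1 positions.

X[k-1] = [0, 3, 0]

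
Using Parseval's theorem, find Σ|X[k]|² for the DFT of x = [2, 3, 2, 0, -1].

Parseval: Σ|x[n]|² = (1/N)Σ|X[k]|², so Σ|X[k]|² = N·Σ|x[n]|² = 5·18.0000

Σ|X[k]|² = N·Σ|x[n]|² = 5·18.0000 = 90.0000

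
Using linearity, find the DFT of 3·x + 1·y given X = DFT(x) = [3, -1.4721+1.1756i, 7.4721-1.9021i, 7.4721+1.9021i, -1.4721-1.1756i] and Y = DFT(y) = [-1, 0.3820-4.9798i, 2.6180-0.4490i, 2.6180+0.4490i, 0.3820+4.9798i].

By linearity: DFT(3x + 1y) = 3·DFT(x) + 1·DFT(y)
= 3·[3, -1.4721+1.1756i, 7.4721-1.9021i, 7.4721+1.9021i, -1.4721-1.1756i] + 1·[-1, 0.3820-4.9798i, 2.6180-0.4490i, 2.6180+0.4490i, 0.3820+4.9798i]

Computing element-wise:
Z[0] = 3·(3) + 1·(-1) = 8
Z[1] = 3·(-1.4721+1.1756i) + 1·(0.3820-4.9798i) = -4.0343-1.4530i
Z[2] = 3·(7.4721-1.9021i) + 1·(2.6180-0.4490i) = 25.0343-6.1553i
Z[3] = 3·(7.4721+1.9021i) + 1·(2.6180+0.4490i) = 25.0343+6.1553i
Z[4] = 3·(-1.4721-1.1756i) + 1·(0.3820+4.9798i) = -4.0343+1.4530i

DFT(3x + 1y) = 3·X + 1·Y = [8, -4.0343-1.4530i, 25.0343-6.1553i, 25.0343+6.1553i, -4.0343+1.4530i]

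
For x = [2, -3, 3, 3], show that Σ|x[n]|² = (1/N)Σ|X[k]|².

Time domain:
Σ|x[n]|² = |2|² + |-3|² + |3|² + |3|² = 31.0000

Frequency domain:
(1/4)Σ|X[k]|² = (1/4)(|5|² + |-1+6i|² + |5|² + |-1-6i|²) = (1/4)·124.0000 = 31.0000

Both sides agree, confirming Parseval's theorem.

Σ|x[n]|² = (1/N)Σ|X[k]|² = 31.0000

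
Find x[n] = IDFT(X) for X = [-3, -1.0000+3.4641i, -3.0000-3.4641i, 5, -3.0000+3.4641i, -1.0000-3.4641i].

x[n] = (1/6) Σ(k=0 to 5) X[k] · e^(2πikn/6)

Computing each x[n]:
x[0] = -1
x[1] = -1
x[2] = -1
x[3] = -2
x[4] = 3
x[5] = -1

x = [-1, -1, -1, -2, 3, -1]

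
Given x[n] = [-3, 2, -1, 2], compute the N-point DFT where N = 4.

X[k] = Σ(n=0 to 3) x[n] · ω_4^(nk)
where ω_4 = e^(-2πi/4)

Computing each X[k]:
X[0] = 0
X[1] = -2
X[2] = -8
X[3] = -2

X = [0, -2, -8, -2]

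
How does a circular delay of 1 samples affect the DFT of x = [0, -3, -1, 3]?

Time shift by 1: X_shifted[k] = ω_4^(1k) · X[k]
Shifted x = [3, 0, -3, -1]

DFT(x[n-1]) = [-1, 6-1i, 1, 6+1i]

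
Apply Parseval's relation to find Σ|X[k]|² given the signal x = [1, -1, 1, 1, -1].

Parseval: Σ|x[n]|² = (1/N)Σ|X[k]|², so Σ|X[k]|² = N·Σ|x[n]|² = 5·5.0000

Σ|X[k]|² = N·Σ|x[n]|² = 5·5.0000 = 25.0000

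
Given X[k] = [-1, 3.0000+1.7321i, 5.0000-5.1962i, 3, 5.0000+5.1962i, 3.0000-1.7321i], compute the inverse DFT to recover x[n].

x[n] = (1/6) Σ(k=0 to 5) X[k] · e^(2πikn/6)

Computing each x[n]:
x[0] = 3
x[1] = 0
x[2] = -3
x[3] = 0
x[4] = 1
x[5] = -2

x = [3, 0, -3, 0, 1, -2]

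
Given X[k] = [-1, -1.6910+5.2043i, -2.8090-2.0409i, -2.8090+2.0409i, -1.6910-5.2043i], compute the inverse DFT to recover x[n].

x[n] = (1/5) Σ(k=0 to 4) X[k] · e^(2πikn/5)

Computing each x[n]:
x[0] = -2
x[1] = -1
x[2] = -2
x[3] = 2
x[4] = 2

x = [-2, -1, -2, 2, 2]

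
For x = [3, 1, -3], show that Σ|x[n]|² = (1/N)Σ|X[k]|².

Time domain:
Σ|x[n]|² = |3|² + |1|² + |-3|² = 19.0000

Frequency domain:
(1/3)Σ|X[k]|² = (1/3)(|1|² + |4.0000-3.4641i|² + |4.0000+3.4641i|²) = (1/3)·57.0000 = 19.0000

Both sides agree, confirming Parseval's theorem.

Σ|x[n]|² = (1/N)Σ|X[k]|² = 19.0000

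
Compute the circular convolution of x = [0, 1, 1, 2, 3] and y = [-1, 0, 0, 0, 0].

(x ⊛ y)[n] = Σ(m=0 to 4) x[m] · y[(n-m) mod 5]

Computing each output sample:
(x ⊛ y)[0] = 0
(x ⊛ y)[1] = -1
(x ⊛ y)[2] = -1
(x ⊛ y)[3] = -2
(x ⊛ y)[4] = -3

x ⊛ y = [0, -1, -1, -2, -3]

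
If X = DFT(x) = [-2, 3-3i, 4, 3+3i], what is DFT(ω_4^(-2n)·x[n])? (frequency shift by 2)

Modulation property: DFT(ω_4^(-2n)·x[n]) = X[(k-2) mod 4], so circularly shift X by 2 positions.

X[k-2] = [4, 3+3i, -2, 3-3i]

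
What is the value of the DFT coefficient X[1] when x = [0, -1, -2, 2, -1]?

X[1] = Σ(n=0 to 4) x[n] · ω_5^(1n) where ω_5 = e^(-2πi/5)
= (0)·ω_5^0 + (-1)·ω_5^1 + (-2)·ω_5^2 + (2)·ω_5^3 + (-1)·ω_5^4

X[1] = -0.6180+2.3511i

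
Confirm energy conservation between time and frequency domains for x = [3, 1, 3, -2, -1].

Time domain:
Σ|x[n]|² = |3|² + |1|² + |3|² + |-2|² + |-1|² = 24.0000

Frequency domain:
(1/5)Σ|X[k]|² = (1/5)(|4|² + |2.1910-4.8410i|² + |3.3090+3.5797i|² + |3.3090-3.5797i|² + |2.1910+4.8410i|²) = (1/5)·120.0000 = 24.0000

Both sides agree, confirming Parseval's theorem.

Σ|x[n]|² = (1/N)Σ|X[k]|² = 24.0000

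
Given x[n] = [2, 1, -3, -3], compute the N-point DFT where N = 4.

X[k] = Σ(n=0 to 3) x[n] · ω_4^(nk)
where ω_4 = e^(-2πi/4)

Computing each X[k]:
X[0] = -3
X[1] = 5-4i
X[2] = 1
X[3] = 5+4i

X = [-3, 5-4i, 1, 5+4i]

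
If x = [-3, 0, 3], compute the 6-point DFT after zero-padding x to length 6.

Original 3-point DFT: [0, -4.5000+2.5981i, -4.5000-2.5981i]
Zero-padded 6-point DFT provides frequency interpolation.

DFT_6([x, 0, ...]) = [0, -4.5000-2.5981i, -4.5000+2.5981i, 0, -4.5000-2.5981i, -4.5000+2.5981i]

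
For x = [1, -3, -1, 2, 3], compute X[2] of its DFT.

X[2] = Σ(n=0 to 4) x[n] · ω_5^(2n) where ω_5 = e^(-2πi/5)
= (1)·ω_5^0 + (-3)·ω_5^2 + (-1)·ω_5^4 + (2)·ω_5^6 + (3)·ω_5^8

X[2] = 1.3090+0.6735i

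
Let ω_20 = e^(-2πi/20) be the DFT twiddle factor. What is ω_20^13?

ω_20^13 = e^(-2πi·13/20)
= cos(-2π·13/20) + i·sin(-2π·13/20)
= cos(-26π/20) + i·sin(-26π/20)

ω_20^13 = cos(-26π/20) + i·sin(-26π/20) = -0.5878+0.8090i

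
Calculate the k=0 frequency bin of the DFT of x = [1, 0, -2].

X[0] = Σ(n=0 to 2) x[n] · ω_3^0 = Σ x[n]
= (1) + (0) + (-2)

X[0] = -1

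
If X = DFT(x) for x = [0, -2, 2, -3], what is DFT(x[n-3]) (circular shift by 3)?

Time shift by 3: X_shifted[k] = ω_4^(3k) · X[k]
Shifted x = [-2, 2, -3, 0]

DFT(x[n-3]) = [-3, 1-2i, -7, 1+2i]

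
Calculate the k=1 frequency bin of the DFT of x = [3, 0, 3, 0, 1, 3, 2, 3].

X[1] = Σ(n=0 to 7) x[n] · ω_8^(1n) where ω_8 = e^(-2πi/8)
= (3)·ω_8^0 + (0)·ω_8^1 + (3)·ω_8^2 + (0)·ω_8^3 + (1)·ω_8^4 + (3)·ω_8^5 + (2)·ω_8^6 + (3)·ω_8^7

X[1] = 2.0000+3.2426i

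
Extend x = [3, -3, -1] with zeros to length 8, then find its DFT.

Original 3-point DFT: [-1, 5.0000+1.7321i, 5.0000-1.7321i]
Zero-padded 8-point DFT provides frequency interpolation.

DFT_8([x, 0, ...]) = [-1, 0.8787+3.1213i, 4+3i, 5.1213+1.1213i, 5, 5.1213-1.1213i, 4-3i, 0.8787-3.1213i]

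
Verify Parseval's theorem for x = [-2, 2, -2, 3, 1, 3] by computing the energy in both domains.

Time domain:
Σ|x[n]|² = |-2|² + |2|² + |-2|² + |3|² + |1|² + |3|² = 31.0000

Frequency domain:
(1/6)Σ|X[k]|² = (1/6)(|5|² + |-2.0000+3.4641i|² + |-1.0000-1.7321i|² + |-11|² + |-1.0000+1.7321i|² + |-2.0000-3.4641i|²) = (1/6)·186.0000 = 31.0000

Both sides agree, confirming Parseval's theorem.

Σ|x[n]|² = (1/N)Σ|X[k]|² = 31.0000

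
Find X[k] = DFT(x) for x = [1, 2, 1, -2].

X[k] = Σ(n=0 to 3) x[n] · ω_4^(nk)
where ω_4 = e^(-2πi/4)

Computing each X[k]:
X[0] = 2
X[1] = -4i
X[2] = 2
X[3] = 4i

X = [2, -4i, 2, 4i]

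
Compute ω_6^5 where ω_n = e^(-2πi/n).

ω_6^5 = e^(-2πi·5/6)
= cos(-2π·5/6) + i·sin(-2π·5/6)
= cos(-10π/6) + i·sin(-10π/6)

ω_6^5 = cos(-10π/6) + i·sin(-10π/6) = 0.5000+0.8660i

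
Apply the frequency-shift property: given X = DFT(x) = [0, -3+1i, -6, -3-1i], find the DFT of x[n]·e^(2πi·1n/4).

Modulation property: DFT(ω_4^(-1n)·x[n]) = X[(k-1) mod 4], so circularly shift X by 1 positions.

X[k-1] = [-3-1i, 0, -3+1i, -6]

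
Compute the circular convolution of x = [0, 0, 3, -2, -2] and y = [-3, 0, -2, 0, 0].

(x ⊛ y)[n] = Σ(m=0 to 4) x[m] · y[(n-m) mod 5]

Computing each output sample:
(x ⊛ y)[0] = 4
(x ⊛ y)[1] = 4
(x ⊛ y)[2] = -9
(x ⊛ y)[3] = 6
(x ⊛ y)[4] = 0

x ⊛ y = [4, 4, -9, 6, 0]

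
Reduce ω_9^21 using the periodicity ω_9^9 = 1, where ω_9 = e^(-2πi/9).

Since ω_9^9 = 1, powers reduce modulo 9.
21 mod 9 = 3
So ω_9^21 = ω_9^3 = e^(-2πi·3/9)

ω_9^21 = ω_9^3 = -0.5000-0.8660i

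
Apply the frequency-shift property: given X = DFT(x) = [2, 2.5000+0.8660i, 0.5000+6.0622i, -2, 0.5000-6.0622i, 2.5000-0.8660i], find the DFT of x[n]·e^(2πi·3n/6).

Modulation property: DFT(ω_6^(-3n)·x[n]) = X[(k-3) mod 6], so circularly shift X by 3 positions.

X[k-3] = [-2, 0.5000-6.0622i, 2.5000-0.8660i, 2, 2.5000+0.8660i, 0.5000+6.0622i]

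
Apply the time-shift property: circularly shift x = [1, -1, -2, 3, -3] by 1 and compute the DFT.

Time shift by 1: X_shifted[k] = ω_5^(1k) · X[k]
Shifted x = [-3, 1, -1, -2, 3]

DFT(x[n-1]) = [-2, 0.6631+1.3143i, -7.1631+2.1266i, -7.1631-2.1266i, 0.6631-1.3143i]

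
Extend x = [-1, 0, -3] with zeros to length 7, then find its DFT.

Original 3-point DFT: [-4, 0.5000-2.5981i, 0.5000+2.5981i]
Zero-padded 7-point DFT provides frequency interpolation.

DFT_7([x, 0, ...]) = [-4, -0.3324+2.9248i, 1.7029-1.3017i, -2.8705-2.3455i, -2.8705+2.3455i, 1.7029+1.3017i, -0.3324-2.9248i]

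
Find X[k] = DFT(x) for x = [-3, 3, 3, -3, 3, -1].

X[k] = Σ(n=0 to 5) x[n] · ω_6^(nk)
where ω_6 = e^(-2πi/6)

Computing each X[k]:
X[0] = 2
X[1] = -2.0000-3.4641i
X[2] = -10.0000-3.4641i
X[3] = 4
X[4] = -10.0000+3.4641i
X[5] = -2.0000+3.4641i

X = [2, -2.0000-3.4641i, -10.0000-3.4641i, 4, -10.0000+3.4641i, -2.0000+3.4641i]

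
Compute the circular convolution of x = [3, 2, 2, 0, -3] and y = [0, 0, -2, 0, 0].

(x ⊛ y)[n] = Σ(m=0 to 4) x[m] · y[(n-m) mod 5]

Computing each output sample:
(x ⊛ y)[0] = 0
(x ⊛ y)[1] = 6
(x ⊛ y)[2] = -6
(x ⊛ y)[3] = -4
(x ⊛ y)[4] = -4

x ⊛ y = [0, 6, -6, -4, -4]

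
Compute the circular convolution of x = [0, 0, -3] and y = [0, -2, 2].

(x ⊛ y)[n] = Σ(m=0 to 2) x[m] · y[(n-m) mod 3]

Computing each output sample:
(x ⊛ y)[0] = 6
(x ⊛ y)[1] = -6
(x ⊛ y)[2] = 0

x ⊛ y = [6, -6, 0]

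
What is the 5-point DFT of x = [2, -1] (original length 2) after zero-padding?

Original 2-point DFT: [1, 3]
Zero-padded 5-point DFT provides frequency interpolation.

DFT_5([x, 0, ...]) = [1, 1.6910+0.9511i, 2.8090+0.5878i, 2.8090-0.5878i, 1.6910-0.9511i]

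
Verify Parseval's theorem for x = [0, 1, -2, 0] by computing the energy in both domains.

Time domain:
Σ|x[n]|² = |0|² + |1|² + |-2|² + |0|² = 5.0000

Frequency domain:
(1/4)Σ|X[k]|² = (1/4)(|-1|² + |2-1i|² + |-3|² + |2+1i|²) = (1/4)·20.0000 = 5.0000

Both sides agree, confirming Parseval's theorem.

Σ|x[n]|² = (1/N)Σ|X[k]|² = 5.0000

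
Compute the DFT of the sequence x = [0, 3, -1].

X[k] = Σ(n=0 to 2) x[n] · ω_3^(nk)
where ω_3 = e^(-2πi/3)

Computing each X[k]:
X[0] = 2
X[1] = -1.0000-3.4641i
X[2] = -1.0000+3.4641i

X = [2, -1.0000-3.4641i, -1.0000+3.4641i]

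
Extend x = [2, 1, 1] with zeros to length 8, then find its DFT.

Original 3-point DFT: [4, 1, 1]
Zero-padded 8-point DFT provides frequency interpolation.

DFT_8([x, 0, ...]) = [4, 2.7071-1.7071i, 1-1i, 1.2929+0.2929i, 2, 1.2929-0.2929i, 1+1i, 2.7071+1.7071i]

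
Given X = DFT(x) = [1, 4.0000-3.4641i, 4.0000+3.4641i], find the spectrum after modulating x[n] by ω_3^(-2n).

Modulation property: DFT(ω_3^(-2n)·x[n]) = X[(k-2) mod 3], so circularly shift X by 2 positions.

X[k-2] = [4.0000-3.4641i, 4.0000+3.4641i, 1]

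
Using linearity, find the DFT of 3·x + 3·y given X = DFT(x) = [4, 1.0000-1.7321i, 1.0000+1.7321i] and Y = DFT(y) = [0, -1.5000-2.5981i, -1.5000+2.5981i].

By linearity: DFT(3x + 3y) = 3·DFT(x) + 3·DFT(y)
= 3·[4, 1.0000-1.7321i, 1.0000+1.7321i] + 3·[0, -1.5000-2.5981i, -1.5000+2.5981i]

Computing element-wise:
Z[0] = 3·(4) + 3·(0) = 12
Z[1] = 3·(1.0000-1.7321i) + 3·(-1.5000-2.5981i) = -1.5000-12.9906i
Z[2] = 3·(1.0000+1.7321i) + 3·(-1.5000+2.5981i) = -1.5000+12.9906i

DFT(3x + 3y) = 3·X + 3·Y = [12, -1.5000-12.9906i, -1.5000+12.9906i]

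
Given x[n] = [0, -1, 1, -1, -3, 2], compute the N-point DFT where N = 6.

X[k] = Σ(n=0 to 5) x[n] · ω_6^(nk)
where ω_6 = e^(-2πi/6)

Computing each X[k]:
X[0] = -2
X[1] = 2.5000-0.8660i
X[2] = -0.5000+6.0622i
X[3] = -2
X[4] = -0.5000-6.0622i
X[5] = 2.5000+0.8660i

X = [-2, 2.5000-0.8660i, -0.5000+6.0622i, -2, -0.5000-6.0622i, 2.5000+0.8660i]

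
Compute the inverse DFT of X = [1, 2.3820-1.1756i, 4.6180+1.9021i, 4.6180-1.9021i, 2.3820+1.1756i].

x[n] = (1/5) Σ(k=0 to 4) X[k] · e^(2πikn/5)

Computing each x[n]:
x[0] = 3
x[1] = -1
x[2] = 1
x[3] = -1
x[4] = -1

x = [3, -1, 1, -1, -1]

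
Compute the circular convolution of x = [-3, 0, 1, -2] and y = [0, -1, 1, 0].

(x ⊛ y)[n] = Σ(m=0 to 3) x[m] · y[(n-m) mod 4]

Computing each output sample:
(x ⊛ y)[0] = 3
(x ⊛ y)[1] = 1
(x ⊛ y)[2] = -3
(x ⊛ y)[3] = -1

x ⊛ y = [3, 1, -3, -1]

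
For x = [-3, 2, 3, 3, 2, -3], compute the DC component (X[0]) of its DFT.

X[0] = Σ(n=0 to 5) x[n] · ω_6^0 = Σ x[n]
= (-3) + (2) + (3) + (3) + (2) + (-3)

X[0] = 4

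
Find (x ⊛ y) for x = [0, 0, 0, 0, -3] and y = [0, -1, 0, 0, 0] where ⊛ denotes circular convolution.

(x ⊛ y)[n] = Σ(m=0 to 4) x[m] · y[(n-m) mod 5]

Computing each output sample:
(x ⊛ y)[0] = 3
(x ⊛ y)[1] = 0
(x ⊛ y)[2] = 0
(x ⊛ y)[3] = 0
(x ⊛ y)[4] = 0

x ⊛ y = [3, 0, 0, 0, 0]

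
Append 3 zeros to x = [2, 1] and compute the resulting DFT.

Original 2-point DFT: [3, 1]
Zero-padded 5-point DFT provides frequency interpolation.

DFT_5([x, 0, ...]) = [3, 2.3090-0.9511i, 1.1910-0.5878i, 1.1910+0.5878i, 2.3090+0.9511i]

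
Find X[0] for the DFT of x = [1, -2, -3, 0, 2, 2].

X[0] = Σ(n=0 to 5) x[n] · ω_6^0 = Σ x[n]
= (1) + (-2) + (-3) + (0) + (2) + (2)

X[0] = 0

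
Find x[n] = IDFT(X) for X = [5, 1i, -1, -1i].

x[n] = (1/4) Σ(k=0 to 3) X[k] · e^(2πikn/4)

Computing each x[n]:
x[0] = 1
x[1] = 1
x[2] = 1
x[3] = 2

x = [1, 1, 1, 2]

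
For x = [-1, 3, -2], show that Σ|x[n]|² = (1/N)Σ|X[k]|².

Time domain:
Σ|x[n]|² = |-1|² + |3|² + |-2|² = 14.0000

Frequency domain:
(1/3)Σ|X[k]|² = (1/3)(|0|² + |-1.5000-4.3301i|² + |-1.5000+4.3301i|²) = (1/3)·42.0000 = 14.0000

Both sides agree, confirming Parseval's theorem.

Σ|x[n]|² = (1/N)Σ|X[k]|² = 14.0000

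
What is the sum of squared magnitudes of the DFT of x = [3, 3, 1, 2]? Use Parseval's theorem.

Parseval: Σ|x[n]|² = (1/N)Σ|X[k]|², so Σ|X[k]|² = N·Σ|x[n]|² = 4·23.0000

Σ|X[k]|² = N·Σ|x[n]|² = 4·23.0000 = 92.0000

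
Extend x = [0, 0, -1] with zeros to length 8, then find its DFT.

Original 3-point DFT: [-1, 0.5000-0.8660i, 0.5000+0.8660i]
Zero-padded 8-point DFT provides frequency interpolation.

DFT_8([x, 0, ...]) = [-1, 1i, 1, -1i, -1, 1i, 1, -1i]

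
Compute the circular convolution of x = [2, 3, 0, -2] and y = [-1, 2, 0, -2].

(x ⊛ y)[n] = Σ(m=0 to 3) x[m] · y[(n-m) mod 4]

Computing each output sample:
(x ⊛ y)[0] = -12
(x ⊛ y)[1] = 1
(x ⊛ y)[2] = 10
(x ⊛ y)[3] = -2

x ⊛ y = [-12, 1, 10, -2]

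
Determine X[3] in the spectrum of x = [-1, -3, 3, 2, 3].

X[3] = Σ(n=0 to 4) x[n] · ω_5^(3n) where ω_5 = e^(-2πi/5)
= (-1)·ω_5^0 + (-3)·ω_5^3 + (3)·ω_5^6 + (2)·ω_5^9 + (3)·ω_5^12

X[3] = 0.5451-4.4778i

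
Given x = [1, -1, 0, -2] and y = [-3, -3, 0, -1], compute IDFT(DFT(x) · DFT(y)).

(x ⊛ y)[n] = Σ(m=0 to 3) x[m] · y[(n-m) mod 4]

Computing each output sample:
(x ⊛ y)[0] = 4
(x ⊛ y)[1] = 0
(x ⊛ y)[2] = 5
(x ⊛ y)[3] = 5

x ⊛ y = [4, 0, 5, 5]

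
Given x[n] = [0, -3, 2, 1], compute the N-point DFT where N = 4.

X[k] = Σ(n=0 to 3) x[n] · ω_4^(nk)
where ω_4 = e^(-2πi/4)

Computing each X[k]:
X[0] = 0
X[1] = -2+4i
X[2] = 4
X[3] = -2-4i

X = [0, -2+4i, 4, -2-4i]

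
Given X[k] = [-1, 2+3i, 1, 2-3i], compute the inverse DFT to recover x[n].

x[n] = (1/4) Σ(k=0 to 3) X[k] · e^(2πikn/4)

Computing each x[n]:
x[0] = 1
x[1] = -2
x[2] = -1
x[3] = 1

x = [1, -2, -1, 1]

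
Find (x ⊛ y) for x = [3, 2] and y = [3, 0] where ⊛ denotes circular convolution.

(x ⊛ y)[n] = Σ(m=0 to 1) x[m] · y[(n-m) mod 2]

Computing each output sample:
(x ⊛ y)[0] = 9
(x ⊛ y)[1] = 6

x ⊛ y = [9, 6]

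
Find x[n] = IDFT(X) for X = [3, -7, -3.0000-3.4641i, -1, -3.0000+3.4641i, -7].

x[n] = (1/6) Σ(k=0 to 5) X[k] · e^(2πikn/6)

Computing each x[n]:
x[0] = -3
x[1] = 1
x[2] = 1
x[3] = 2
x[4] = 3
x[5] = -1

x = [-3, 1, 1, 2, 3, -1]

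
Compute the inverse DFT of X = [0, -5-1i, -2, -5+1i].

x[n] = (1/4) Σ(k=0 to 3) X[k] · e^(2πikn/4)

Computing each x[n]:
x[0] = -3
x[1] = 1
x[2] = 2
x[3] = 0

x = [-3, 1, 2, 0]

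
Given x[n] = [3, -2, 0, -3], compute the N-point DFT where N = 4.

X[k] = Σ(n=0 to 3) x[n] · ω_4^(nk)
where ω_4 = e^(-2πi/4)

Computing each X[k]:
X[0] = -2
X[1] = 3-1i
X[2] = 8
X[3] = 3+1i

X = [-2, 3-1i, 8, 3+1i]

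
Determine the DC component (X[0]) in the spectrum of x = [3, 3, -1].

X[0] = Σ(n=0 to 2) x[n] · ω_3^0 = Σ x[n]
= (3) + (3) + (-1)

X[0] = 5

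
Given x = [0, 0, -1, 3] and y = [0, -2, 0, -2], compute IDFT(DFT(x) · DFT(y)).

(x ⊛ y)[n] = Σ(m=0 to 3) x[m] · y[(n-m) mod 4]

Computing each output sample:
(x ⊛ y)[0] = -6
(x ⊛ y)[1] = 2
(x ⊛ y)[2] = -6
(x ⊛ y)[3] = 2

x ⊛ y = [-6, 2, -6, 2]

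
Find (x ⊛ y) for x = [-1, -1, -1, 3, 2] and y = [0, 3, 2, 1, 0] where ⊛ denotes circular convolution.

(x ⊛ y)[n] = Σ(m=0 to 4) x[m] · y[(n-m) mod 5]

Computing each output sample:
(x ⊛ y)[0] = 11
(x ⊛ y)[1] = 4
(x ⊛ y)[2] = -3
(x ⊛ y)[3] = -6
(x ⊛ y)[4] = 6

x ⊛ y = [11, 4, -3, -6, 6]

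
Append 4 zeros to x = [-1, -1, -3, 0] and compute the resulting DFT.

Original 4-point DFT: [-5, 2+1i, -3, 2-1i]
Zero-padded 8-point DFT provides frequency interpolation.

DFT_8([x, 0, ...]) = [-5, -1.7071+3.7071i, 2+1i, -0.2929-2.2929i, -3, -0.2929+2.2929i, 2-1i, -1.7071-3.7071i]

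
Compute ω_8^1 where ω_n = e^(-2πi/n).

ω_8^1 = e^(-2πi·1/8)
= cos(-2π·1/8) + i·sin(-2π·1/8)
= cos(-2π/8) + i·sin(-2π/8)

ω_8^1 = cos(-2π/8) + i·sin(-2π/8) = 0.7071-0.7071i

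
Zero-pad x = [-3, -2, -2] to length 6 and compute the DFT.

Original 3-point DFT: [-7, -1, -1]
Zero-padded 6-point DFT provides frequency interpolation.

DFT_6([x, 0, ...]) = [-7, -3.0000+3.4641i, -1, -3, -1, -3.0000-3.4641i]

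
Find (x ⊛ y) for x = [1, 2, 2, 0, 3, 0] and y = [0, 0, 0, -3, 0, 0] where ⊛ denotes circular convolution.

(x ⊛ y)[n] = Σ(m=0 to 5) x[m] · y[(n-m) mod 6]

Computing each output sample:
(x ⊛ y)[0] = 0
(x ⊛ y)[1] = -9
(x ⊛ y)[2] = 0
(x ⊛ y)[3] = -3
(x ⊛ y)[4] = -6
(x ⊛ y)[5] = -6

x ⊛ y = [0, -9, 0, -3, -6, -6]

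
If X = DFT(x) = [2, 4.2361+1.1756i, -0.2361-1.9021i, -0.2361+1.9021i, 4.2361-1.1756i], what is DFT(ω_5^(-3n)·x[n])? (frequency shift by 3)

Modulation property: DFT(ω_5^(-3n)·x[n]) = X[(k-3) mod 5], so circularly shift X by 3 positions.

X[k-3] = [-0.2361-1.9021i, -0.2361+1.9021i, 4.2361-1.1756i, 2, 4.2361+1.1756i]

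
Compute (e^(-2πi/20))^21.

Since ω_20^20 = 1, powers reduce modulo 20.
21 mod 20 = 1
So ω_20^21 = ω_20^1 = e^(-2πi·1/20)

ω_20^21 = ω_20^1 = 0.9511-0.3090i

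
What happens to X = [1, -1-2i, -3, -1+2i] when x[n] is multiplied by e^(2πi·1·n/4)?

Modulation property: DFT(ω_4^(-1n)·x[n]) = X[(k-1) mod 4], so circularly shift X by 1 positions.

X[k-1] = [-1+2i, 1, -1-2i, -3]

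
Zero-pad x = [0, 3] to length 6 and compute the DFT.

Original 2-point DFT: [3, -3]
Zero-padded 6-point DFT provides frequency interpolation.

DFT_6([x, 0, ...]) = [3, 1.5000-2.5981i, -1.5000-2.5981i, -3, -1.5000+2.5981i, 1.5000+2.5981i]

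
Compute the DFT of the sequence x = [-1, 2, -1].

X[k] = Σ(n=0 to 2) x[n] · ω_3^(nk)
where ω_3 = e^(-2πi/3)

Computing each X[k]:
X[0] = 0
X[1] = -1.5000-2.5981i
X[2] = -1.5000+2.5981i

X = [0, -1.5000-2.5981i, -1.5000+2.5981i]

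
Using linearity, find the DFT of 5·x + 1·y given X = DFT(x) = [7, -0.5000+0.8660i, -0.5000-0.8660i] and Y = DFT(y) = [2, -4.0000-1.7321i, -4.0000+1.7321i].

By linearity: DFT(5x + 1y) = 5·DFT(x) + 1·DFT(y)
= 5·[7, -0.5000+0.8660i, -0.5000-0.8660i] + 1·[2, -4.0000-1.7321i, -4.0000+1.7321i]

Computing element-wise:
Z[0] = 5·(7) + 1·(2) = 37
Z[1] = 5·(-0.5000+0.8660i) + 1·(-4.0000-1.7321i) = -6.5000+2.5979i
Z[2] = 5·(-0.5000-0.8660i) + 1·(-4.0000+1.7321i) = -6.5000-2.5979i

DFT(5x + 1y) = 5·X + 1·Y = [37, -6.5000+2.5979i, -6.5000-2.5979i]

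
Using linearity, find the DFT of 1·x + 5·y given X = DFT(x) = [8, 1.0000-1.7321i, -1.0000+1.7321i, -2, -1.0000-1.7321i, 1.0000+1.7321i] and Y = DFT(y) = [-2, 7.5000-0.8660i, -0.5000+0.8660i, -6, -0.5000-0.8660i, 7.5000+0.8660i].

By linearity: DFT(1x + 5y) = 1·DFT(x) + 5·DFT(y)
= 1·[8, 1.0000-1.7321i, -1.0000+1.7321i, -2, -1.0000-1.7321i, 1.0000+1.7321i] + 5·[-2, 7.5000-0.8660i, -0.5000+0.8660i, -6, -0.5000-0.8660i, 7.5000+0.8660i]

Computing element-wise:
Z[0] = 1·(8) + 5·(-2) = -2
Z[1] = 1·(1.0000-1.7321i) + 5·(7.5000-0.8660i) = 38.5000-6.0621i
Z[2] = 1·(-1.0000+1.7321i) + 5·(-0.5000+0.8660i) = -3.5000+6.0621i
Z[3] = 1·(-2) + 5·(-6) = -32
Z[4] = 1·(-1.0000-1.7321i) + 5·(-0.5000-0.8660i) = -3.5000-6.0621i
Z[5] = 1·(1.0000+1.7321i) + 5·(7.5000+0.8660i) = 38.5000+6.0621i

DFT(1x + 5y) = 1·X + 5·Y = [-2, 38.5000-6.0621i, -3.5000+6.0621i, -32, -3.5000-6.0621i, 38.5000+6.0621i]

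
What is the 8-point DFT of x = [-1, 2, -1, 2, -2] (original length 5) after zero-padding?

Original 5-point DFT: [0, -1.8090-2.0409i, -0.6910-5.2043i, -0.6910+5.2043i, -1.8090+2.0409i]
Zero-padded 8-point DFT provides frequency interpolation.

DFT_8([x, 0, ...]) = [0, 1.0000-1.8284i, -2, 1.0000-3.8284i, -8, 1.0000+3.8284i, -2, 1.0000+1.8284i]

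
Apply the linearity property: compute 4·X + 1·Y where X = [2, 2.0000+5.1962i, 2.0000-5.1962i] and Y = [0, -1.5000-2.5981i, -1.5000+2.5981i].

By linearity: DFT(4x + 1y) = 4·DFT(x) + 1·DFT(y)
= 4·[2, 2.0000+5.1962i, 2.0000-5.1962i] + 1·[0, -1.5000-2.5981i, -1.5000+2.5981i]

Computing element-wise:
Z[0] = 4·(2) + 1·(0) = 8
Z[1] = 4·(2.0000+5.1962i) + 1·(-1.5000-2.5981i) = 6.5000+18.1867i
Z[2] = 4·(2.0000-5.1962i) + 1·(-1.5000+2.5981i) = 6.5000-18.1867i

DFT(4x + 1y) = 4·X + 1·Y = [8, 6.5000+18.1867i, 6.5000-18.1867i]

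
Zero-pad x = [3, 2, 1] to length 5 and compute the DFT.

Original 3-point DFT: [6, 1.5000-0.8660i, 1.5000+0.8660i]
Zero-padded 5-point DFT provides frequency interpolation.

DFT_5([x, 0, ...]) = [6, 2.8090-2.4899i, 1.6910-0.2245i, 1.6910+0.2245i, 2.8090+2.4899i]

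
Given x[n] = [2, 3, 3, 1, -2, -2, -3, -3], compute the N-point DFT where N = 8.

X[k] = Σ(n=0 to 7) x[n] · ω_8^(nk)
where ω_8 = e^(-2πi/8)

Computing each X[k]:
X[0] = -1
X[1] = 4.7071-12.3640i
X[2] = -3i
X[3] = 3.2929-0.3640i
X[4] = 1
X[5] = 3.2929+0.3640i
X[6] = 3i
X[7] = 4.7071+12.3640i

X = [-1, 4.7071-12.3640i, -3i, 3.2929-0.3640i, 1, 3.2929+0.3640i, 3i, 4.7071+12.3640i]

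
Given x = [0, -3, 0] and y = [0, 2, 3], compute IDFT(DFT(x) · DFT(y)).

(x ⊛ y)[n] = Σ(m=0 to 2) x[m] · y[(n-m) mod 3]

Computing each output sample:
(x ⊛ y)[0] = -9
(x ⊛ y)[1] = 0
(x ⊛ y)[2] = -6

x ⊛ y = [-9, 0, -6]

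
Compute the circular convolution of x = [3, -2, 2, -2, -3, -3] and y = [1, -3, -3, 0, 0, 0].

(x ⊛ y)[n] = Σ(m=0 to 5) x[m] · y[(n-m) mod 6]

Computing each output sample:
(x ⊛ y)[0] = 21
(x ⊛ y)[1] = -2
(x ⊛ y)[2] = -1
(x ⊛ y)[3] = -2
(x ⊛ y)[4] = -3
(x ⊛ y)[5] = 12

x ⊛ y = [21, -2, -1, -2, -3, 12]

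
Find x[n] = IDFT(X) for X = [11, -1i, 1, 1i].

x[n] = (1/4) Σ(k=0 to 3) X[k] · e^(2πikn/4)

Computing each x[n]:
x[0] = 3
x[1] = 3
x[2] = 3
x[3] = 2

x = [3, 3, 3, 2]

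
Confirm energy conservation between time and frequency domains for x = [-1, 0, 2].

Time domain:
Σ|x[n]|² = |-1|² + |0|² + |2|² = 5.0000

Frequency domain:
(1/3)Σ|X[k]|² = (1/3)(|1|² + |-2.0000+1.7321i|² + |-2.0000-1.7321i|²) = (1/3)·15.0000 = 5.0000

Both sides agree, confirming Parseval's theorem.

Σ|x[n]|² = (1/N)Σ|X[k]|² = 5.0000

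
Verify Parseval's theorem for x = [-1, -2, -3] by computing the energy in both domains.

Time domain:
Σ|x[n]|² = |-1|² + |-2|² + |-3|² = 14.0000

Frequency domain:
(1/3)Σ|X[k]|² = (1/3)(|-6|² + |1.5000-0.8660i|² + |1.5000+0.8660i|²) = (1/3)·42.0000 = 14.0000

Both sides agree, confirming Parseval's theorem.

Σ|x[n]|² = (1/N)Σ|X[k]|² = 14.0000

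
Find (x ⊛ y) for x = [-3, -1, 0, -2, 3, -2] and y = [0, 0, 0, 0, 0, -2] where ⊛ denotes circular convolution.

(x ⊛ y)[n] = Σ(m=0 to 5) x[m] · y[(n-m) mod 6]

Computing each output sample:
(x ⊛ y)[0] = 2
(x ⊛ y)[1] = 0
(x ⊛ y)[2] = 4
(x ⊛ y)[3] = -6
(x ⊛ y)[4] = 4
(x ⊛ y)[5] = 6

x ⊛ y = [2, 0, 4, -6, 4, 6]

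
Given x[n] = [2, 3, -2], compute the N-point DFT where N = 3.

X[k] = Σ(n=0 to 2) x[n] · ω_3^(nk)
where ω_3 = e^(-2πi/3)

Computing each X[k]:
X[0] = 3
X[1] = 1.5000-4.3301i
X[2] = 1.5000+4.3301i

X = [3, 1.5000-4.3301i, 1.5000+4.3301i]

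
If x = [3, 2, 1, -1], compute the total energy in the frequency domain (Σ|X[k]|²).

Parseval: Σ|x[n]|² = (1/N)Σ|X[k]|², so Σ|X[k]|² = N·Σ|x[n]|² = 4·15.0000

Σ|X[k]|² = N·Σ|x[n]|² = 4·15.0000 = 60.0000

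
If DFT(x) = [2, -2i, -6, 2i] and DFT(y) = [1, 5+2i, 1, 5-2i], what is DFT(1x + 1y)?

By linearity: DFT(1x + 1y) = 1·DFT(x) + 1·DFT(y)
= 1·[2, -2i, -6, 2i] + 1·[1, 5+2i, 1, 5-2i]

Computing element-wise:
Z[0] = 1·(2) + 1·(1) = 3
Z[1] = 1·(-2i) + 1·(5+2i) = 5
Z[2] = 1·(-6) + 1·(1) = -5
Z[3] = 1·(2i) + 1·(5-2i) = 5

DFT(1x + 1y) = 1·X + 1·Y = [3, 5, -5, 5]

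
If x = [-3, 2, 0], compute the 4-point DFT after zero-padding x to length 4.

Original 3-point DFT: [-1, -4.0000-1.7321i, -4.0000+1.7321i]
Zero-padded 4-point DFT provides frequency interpolation.

DFT_4([x, 0, ...]) = [-1, -3-2i, -5, -3+2i]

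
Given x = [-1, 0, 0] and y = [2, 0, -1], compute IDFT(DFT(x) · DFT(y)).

(x ⊛ y)[n] = Σ(m=0 to 2) x[m] · y[(n-m) mod 3]

Computing each output sample:
(x ⊛ y)[0] = -2
(x ⊛ y)[1] = 0
(x ⊛ y)[2] = 1

x ⊛ y = [-2, 0, 1]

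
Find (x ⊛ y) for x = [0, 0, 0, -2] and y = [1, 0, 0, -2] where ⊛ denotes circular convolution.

(x ⊛ y)[n] = Σ(m=0 to 3) x[m] · y[(n-m) mod 4]

Computing each output sample:
(x ⊛ y)[0] = 0
(x ⊛ y)[1] = 0
(x ⊛ y)[2] = 4
(x ⊛ y)[3] = -2

x ⊛ y = [0, 0, 4, -2]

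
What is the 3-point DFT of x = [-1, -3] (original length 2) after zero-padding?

Original 2-point DFT: [-4, 2]
Zero-padded 3-point DFT provides frequency interpolation.

DFT_3([x, 0, ...]) = [-4, 0.5000+2.5981i, 0.5000-2.5981i]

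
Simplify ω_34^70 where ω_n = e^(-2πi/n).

Since ω_34^34 = 1, powers reduce modulo 34.
70 mod 34 = 2
So ω_34^70 = ω_34^2 = e^(-2πi·2/34)

ω_34^70 = ω_34^2 = 0.9325-0.3612i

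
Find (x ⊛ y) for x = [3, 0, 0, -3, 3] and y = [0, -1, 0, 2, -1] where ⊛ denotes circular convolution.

(x ⊛ y)[n] = Σ(m=0 to 4) x[m] · y[(n-m) mod 5]

Computing each output sample:
(x ⊛ y)[0] = -3
(x ⊛ y)[1] = -9
(x ⊛ y)[2] = 9
(x ⊛ y)[3] = 3
(x ⊛ y)[4] = 0

x ⊛ y = [-3, -9, 9, 3, 0]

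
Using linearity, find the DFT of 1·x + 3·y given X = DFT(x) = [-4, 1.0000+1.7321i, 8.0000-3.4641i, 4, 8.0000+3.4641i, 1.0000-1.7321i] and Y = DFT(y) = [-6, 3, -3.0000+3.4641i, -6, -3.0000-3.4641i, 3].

By linearity: DFT(1x + 3y) = 1·DFT(x) + 3·DFT(y)
= 1·[-4, 1.0000+1.7321i, 8.0000-3.4641i, 4, 8.0000+3.4641i, 1.0000-1.7321i] + 3·[-6, 3, -3.0000+3.4641i, -6, -3.0000-3.4641i, 3]

Computing element-wise:
Z[0] = 1·(-4) + 3·(-6) = -22
Z[1] = 1·(1.0000+1.7321i) + 3·(3) = 10.0000+1.7321i
Z[2] = 1·(8.0000-3.4641i) + 3·(-3.0000+3.4641i) = -1.0000+6.9282i
Z[3] = 1·(4) + 3·(-6) = -14
Z[4] = 1·(8.0000+3.4641i) + 3·(-3.0000-3.4641i) = -1.0000-6.9282i
Z[5] = 1·(1.0000-1.7321i) + 3·(3) = 10.0000-1.7321i

DFT(1x + 3y) = 1·X + 3·Y = [-22, 10.0000+1.7321i, -1.0000+6.9282i, -14, -1.0000-6.9282i, 10.0000-1.7321i]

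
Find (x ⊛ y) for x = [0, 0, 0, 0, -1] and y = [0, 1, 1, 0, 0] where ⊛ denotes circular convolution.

(x ⊛ y)[n] = Σ(m=0 to 4) x[m] · y[(n-m) mod 5]

Computing each output sample:
(x ⊛ y)[0] = -1
(x ⊛ y)[1] = -1
(x ⊛ y)[2] = 0
(x ⊛ y)[3] = 0
(x ⊛ y)[4] = 0

x ⊛ y = [-1, -1, 0, 0, 0]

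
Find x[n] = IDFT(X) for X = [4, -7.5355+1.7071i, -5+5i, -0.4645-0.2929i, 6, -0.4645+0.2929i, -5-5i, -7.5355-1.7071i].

x[n] = (1/8) Σ(k=0 to 7) X[k] · e^(2πikn/8)

Computing each x[n]:
x[0] = -2
x[1] = -3
x[2] = 2
x[3] = 2
x[4] = 2
x[5] = 0
x[6] = 3
x[7] = 0

x = [-2, -3, 2, 2, 2, 0, 3, 0]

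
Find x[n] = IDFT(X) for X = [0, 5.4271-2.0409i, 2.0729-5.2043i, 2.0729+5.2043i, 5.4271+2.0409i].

x[n] = (1/5) Σ(k=0 to 4) X[k] · e^(2πikn/5)

Computing each x[n]:
x[0] = 3
x[1] = 2
x[2] = -3
x[3] = 0
x[4] = -2

x = [3, 2, -3, 0, -2]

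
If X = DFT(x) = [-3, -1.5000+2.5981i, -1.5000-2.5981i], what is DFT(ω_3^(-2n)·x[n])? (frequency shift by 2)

Modulation property: DFT(ω_3^(-2n)·x[n]) = X[(k-2) mod 3], so circularly shift X by 2 positions.

X[k-2] = [-1.5000+2.5981i, -1.5000-2.5981i, -3]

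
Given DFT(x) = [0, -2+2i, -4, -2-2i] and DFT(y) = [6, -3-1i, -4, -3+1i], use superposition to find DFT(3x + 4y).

By linearity: DFT(3x + 4y) = 3·DFT(x) + 4·DFT(y)
= 3·[0, -2+2i, -4, -2-2i] + 4·[6, -3-1i, -4, -3+1i]

Computing element-wise:
Z[0] = 3·(0) + 4·(6) = 24
Z[1] = 3·(-2+2i) + 4·(-3-1i) = -18+2i
Z[2] = 3·(-4) + 4·(-4) = -28
Z[3] = 3·(-2-2i) + 4·(-3+1i) = -18-2i

DFT(3x + 4y) = 3·X + 4·Y = [24, -18+2i, -28, -18-2i]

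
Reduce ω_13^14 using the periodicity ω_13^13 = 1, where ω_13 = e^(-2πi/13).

Since ω_13^13 = 1, powers reduce modulo 13.
14 mod 13 = 1
So ω_13^14 = ω_13^1 = e^(-2πi·1/13)

ω_13^14 = ω_13^1 = 0.8855-0.4647i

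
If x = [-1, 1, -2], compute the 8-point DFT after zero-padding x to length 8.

Original 3-point DFT: [-2, -0.5000-2.5981i, -0.5000+2.5981i]
Zero-padded 8-point DFT provides frequency interpolation.

DFT_8([x, 0, ...]) = [-2, -0.2929+1.2929i, 1-1i, -1.7071-2.7071i, -4, -1.7071+2.7071i, 1+1i, -0.2929-1.2929i]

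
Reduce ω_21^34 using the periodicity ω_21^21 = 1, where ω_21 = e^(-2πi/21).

Since ω_21^21 = 1, powers reduce modulo 21.
34 mod 21 = 13
So ω_21^34 = ω_21^13 = e^(-2πi·13/21)

ω_21^34 = ω_21^13 = -0.7331+0.6802i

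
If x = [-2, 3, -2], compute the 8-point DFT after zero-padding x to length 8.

Original 3-point DFT: [-1, -2.5000-4.3301i, -2.5000+4.3301i]
Zero-padded 8-point DFT provides frequency interpolation.

DFT_8([x, 0, ...]) = [-1, 0.1213-0.1213i, -3i, -4.1213-4.1213i, -7, -4.1213+4.1213i, 3i, 0.1213+0.1213i]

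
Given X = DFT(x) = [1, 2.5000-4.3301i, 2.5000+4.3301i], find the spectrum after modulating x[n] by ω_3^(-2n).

Modulation property: DFT(ω_3^(-2n)·x[n]) = X[(k-2) mod 3], so circularly shift X by 2 positions.

X[k-2] = [2.5000-4.3301i, 2.5000+4.3301i, 1]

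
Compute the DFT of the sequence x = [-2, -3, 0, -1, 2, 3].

X[k] = Σ(n=0 to 5) x[n] · ω_6^(nk)
where ω_6 = e^(-2πi/6)

Computing each X[k]:
X[0] = -1
X[1] = -2.0000+6.9282i
X[2] = -4.0000+3.4641i
X[3] = 1
X[4] = -4.0000-3.4641i
X[5] = -2.0000-6.9282i

X = [-1, -2.0000+6.9282i, -4.0000+3.4641i, 1, -4.0000-3.4641i, -2.0000-6.9282i]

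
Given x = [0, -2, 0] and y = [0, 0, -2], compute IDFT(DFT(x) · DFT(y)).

(x ⊛ y)[n] = Σ(m=0 to 2) x[m] · y[(n-m) mod 3]

Computing each output sample:
(x ⊛ y)[0] = 4
(x ⊛ y)[1] = 0
(x ⊛ y)[2] = 0

x ⊛ y = [4, 0, 0]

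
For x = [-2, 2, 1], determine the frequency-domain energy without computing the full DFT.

Parseval: Σ|x[n]|² = (1/N)Σ|X[k]|², so Σ|X[k]|² = N·Σ|x[n]|² = 3·9.0000

Σ|X[k]|² = N·Σ|x[n]|² = 3·9.0000 = 27.0000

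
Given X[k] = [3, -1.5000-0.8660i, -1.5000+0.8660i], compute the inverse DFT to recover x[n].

x[n] = (1/3) Σ(k=0 to 2) X[k] · e^(2πikn/3)

Computing each x[n]:
x[0] = 0
x[1] = 2
x[2] = 1

x = [0, 2, 1]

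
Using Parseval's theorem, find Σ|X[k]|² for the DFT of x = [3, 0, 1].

Parseval: Σ|x[n]|² = (1/N)Σ|X[k]|², so Σ|X[k]|² = N·Σ|x[n]|² = 3·10.0000

Σ|X[k]|² = N·Σ|x[n]|² = 3·10.0000 = 30.0000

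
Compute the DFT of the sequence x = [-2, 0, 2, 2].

X[k] = Σ(n=0 to 3) x[n] · ω_4^(nk)
where ω_4 = e^(-2πi/4)

Computing each X[k]:
X[0] = 2
X[1] = -4+2i
X[2] = -2
X[3] = -4-2i

X = [2, -4+2i, -2, -4-2i]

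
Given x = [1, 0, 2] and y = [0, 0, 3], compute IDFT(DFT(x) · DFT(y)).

(x ⊛ y)[n] = Σ(m=0 to 2) x[m] · y[(n-m) mod 3]

Computing each output sample:
(x ⊛ y)[0] = 0
(x ⊛ y)[1] = 6
(x ⊛ y)[2] = 3

x ⊛ y = [0, 6, 3]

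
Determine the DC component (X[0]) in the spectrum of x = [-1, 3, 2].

X[0] = Σ(n=0 to 2) x[n] · ω_3^0 = Σ x[n]
= (-1) + (3) + (2)

X[0] = 4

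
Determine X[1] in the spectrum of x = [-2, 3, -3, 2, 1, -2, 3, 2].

X[1] = Σ(n=0 to 7) x[n] · ω_8^(1n) where ω_8 = e^(-2πi/8)
= (-2)·ω_8^0 + (3)·ω_8^1 + (-3)·ω_8^2 + (2)·ω_8^3 + (1)·ω_8^4 + (-2)·ω_8^5 + (3)·ω_8^6 + (2)·ω_8^7

X[1] = 0.5355+2.4645i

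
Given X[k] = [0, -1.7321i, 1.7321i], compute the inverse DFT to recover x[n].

x[n] = (1/3) Σ(k=0 to 2) X[k] · e^(2πikn/3)

Computing each x[n]:
x[0] = 0
x[1] = 1
x[2] = -1

x = [0, 1, -1]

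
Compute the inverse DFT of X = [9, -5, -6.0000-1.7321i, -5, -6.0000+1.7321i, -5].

x[n] = (1/6) Σ(k=0 to 5) X[k] · e^(2πikn/6)

Computing each x[n]:
x[0] = -3
x[1] = 3
x[2] = 2
x[3] = 2
x[4] = 3
x[5] = 2

x = [-3, 3, 2, 2, 3, 2]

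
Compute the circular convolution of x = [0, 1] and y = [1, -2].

(x ⊛ y)[n] = Σ(m=0 to 1) x[m] · y[(n-m) mod 2]

Computing each output sample:
(x ⊛ y)[0] = -2
(x ⊛ y)[1] = 1

x ⊛ y = [-2, 1]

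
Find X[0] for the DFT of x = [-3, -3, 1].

X[0] = Σ(n=0 to 2) x[n] · ω_3^0 = Σ x[n]
= (-3) + (-3) + (1)

X[0] = -5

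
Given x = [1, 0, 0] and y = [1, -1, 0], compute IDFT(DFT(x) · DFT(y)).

(x ⊛ y)[n] = Σ(m=0 to 2) x[m] · y[(n-m) mod 3]

Computing each output sample:
(x ⊛ y)[0] = 1
(x ⊛ y)[1] = -1
(x ⊛ y)[2] = 0

x ⊛ y = [1, -1, 0]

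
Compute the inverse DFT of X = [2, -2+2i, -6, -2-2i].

x[n] = (1/4) Σ(k=0 to 3) X[k] · e^(2πikn/4)

Computing each x[n]:
x[0] = -2
x[1] = 1
x[2] = 0
x[3] = 3

x = [-2, 1, 0, 3]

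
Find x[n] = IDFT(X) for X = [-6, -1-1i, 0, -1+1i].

x[n] = (1/4) Σ(k=0 to 3) X[k] · e^(2πikn/4)

Computing each x[n]:
x[0] = -2
x[1] = -1
x[2] = -1
x[3] = -2

x = [-2, -1, -1, -2]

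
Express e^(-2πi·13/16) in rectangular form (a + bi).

ω_16^13 = e^(-2πi·13/16)
= cos(-2π·13/16) + i·sin(-2π·13/16)
= cos(-26π/16) + i·sin(-26π/16)

ω_16^13 = cos(-26π/16) + i·sin(-26π/16) = 0.3827+0.9239i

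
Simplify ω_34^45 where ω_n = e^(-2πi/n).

Since ω_34^34 = 1, powers reduce modulo 34.
45 mod 34 = 11
So ω_34^45 = ω_34^11 = e^(-2πi·11/34)

ω_34^45 = ω_34^11 = -0.4457-0.8952i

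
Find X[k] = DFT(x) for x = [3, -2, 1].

X[k] = Σ(n=0 to 2) x[n] · ω_3^(nk)
where ω_3 = e^(-2πi/3)

Computing each X[k]:
X[0] = 2
X[1] = 3.5000+2.5981i
X[2] = 3.5000-2.5981i

X = [2, 3.5000+2.5981i, 3.5000-2.5981i]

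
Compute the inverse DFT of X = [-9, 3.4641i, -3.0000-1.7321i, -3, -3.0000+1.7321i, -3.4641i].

x[n] = (1/6) Σ(k=0 to 5) X[k] · e^(2πikn/6)

Computing each x[n]:
x[0] = -3
x[1] = -1
x[2] = -3
x[3] = -2
x[4] = 0
x[5] = 0

x = [-3, -1, -3, -2, 0, 0]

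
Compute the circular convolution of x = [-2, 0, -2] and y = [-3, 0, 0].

(x ⊛ y)[n] = Σ(m=0 to 2) x[m] · y[(n-m) mod 3]

Computing each output sample:
(x ⊛ y)[0] = 6
(x ⊛ y)[1] = 0
(x ⊛ y)[2] = 6

x ⊛ y = [6, 0, 6]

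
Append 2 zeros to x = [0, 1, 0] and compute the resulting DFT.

Original 3-point DFT: [1, -0.5000-0.8660i, -0.5000+0.8660i]
Zero-padded 5-point DFT provides frequency interpolation.

DFT_5([x, 0, ...]) = [1, 0.3090-0.9511i, -0.8090-0.5878i, -0.8090+0.5878i, 0.3090+0.9511i]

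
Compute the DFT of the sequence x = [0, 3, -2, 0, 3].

X[k] = Σ(n=0 to 4) x[n] · ω_5^(nk)
where ω_5 = e^(-2πi/5)

Computing each X[k]:
X[0] = 4
X[1] = 3.4721+1.1756i
X[2] = -5.4721-1.9021i
X[3] = -5.4721+1.9021i
X[4] = 3.4721-1.1756i

X = [4, 3.4721+1.1756i, -5.4721-1.9021i, -5.4721+1.9021i, 3.4721-1.1756i]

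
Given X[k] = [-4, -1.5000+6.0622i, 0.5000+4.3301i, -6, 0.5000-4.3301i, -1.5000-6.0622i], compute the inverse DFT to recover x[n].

x[n] = (1/6) Σ(k=0 to 5) X[k] · e^(2πikn/6)

Computing each x[n]:
x[0] = -2
x[1] = -3
x[2] = -2
x[3] = 1
x[4] = -1
x[5] = 3

x = [-2, -3, -2, 1, -1, 3]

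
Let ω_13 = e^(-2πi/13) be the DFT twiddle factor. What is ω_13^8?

ω_13^8 = e^(-2πi·8/13)
= cos(-2π·8/13) + i·sin(-2π·8/13)
= cos(-16π/13) + i·sin(-16π/13)

ω_13^8 = cos(-16π/13) + i·sin(-16π/13) = -0.7485+0.6631i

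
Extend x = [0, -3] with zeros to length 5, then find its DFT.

Original 2-point DFT: [-3, 3]
Zero-padded 5-point DFT provides frequency interpolation.

DFT_5([x, 0, ...]) = [-3, -0.9271+2.8532i, 2.4271+1.7634i, 2.4271-1.7634i, -0.9271-2.8532i]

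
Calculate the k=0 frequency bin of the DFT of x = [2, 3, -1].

X[0] = Σ(n=0 to 2) x[n] · ω_3^0 = Σ x[n]
= (2) + (3) + (-1)

X[0] = 4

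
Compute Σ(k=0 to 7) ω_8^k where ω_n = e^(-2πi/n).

Sum of all nth roots of unity equals 0 for n > 1 (geometric series with r ≠ 1).

0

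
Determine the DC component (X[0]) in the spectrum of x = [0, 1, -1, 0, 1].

X[0] = Σ(n=0 to 4) x[n] · ω_5^0 = Σ x[n]
= (0) + (1) + (-1) + (0) + (1)

X[0] = 1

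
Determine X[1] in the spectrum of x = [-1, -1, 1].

X[1] = Σ(n=0 to 2) x[n] · ω_3^(1n) where ω_3 = e^(-2πi/3)
= (-1)·ω_3^0 + (-1)·ω_3^1 + (1)·ω_3^2

X[1] = -1.0000+1.7321i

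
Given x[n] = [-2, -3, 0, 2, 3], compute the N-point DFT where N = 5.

X[k] = Σ(n=0 to 4) x[n] · ω_5^(nk)
where ω_5 = e^(-2πi/5)

Computing each X[k]:
X[0] = 0
X[1] = -3.6180+6.8819i
X[2] = -1.3820+1.6246i
X[3] = -1.3820-1.6246i
X[4] = -3.6180-6.8819i

X = [0, -3.6180+6.8819i, -1.3820+1.6246i, -1.3820-1.6246i, -3.6180-6.8819i]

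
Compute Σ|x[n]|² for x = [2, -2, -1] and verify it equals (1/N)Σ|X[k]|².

Time domain:
Σ|x[n]|² = |2|² + |-2|² + |-1|² = 9.0000

Frequency domain:
(1/3)Σ|X[k]|² = (1/3)(|-1|² + |3.5000+0.8660i|² + |3.5000-0.8660i|²) = (1/3)·27.0000 = 9.0000

Both sides agree, confirming Parseval's theorem.

Σ|x[n]|² = (1/N)Σ|X[k]|² = 9.0000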